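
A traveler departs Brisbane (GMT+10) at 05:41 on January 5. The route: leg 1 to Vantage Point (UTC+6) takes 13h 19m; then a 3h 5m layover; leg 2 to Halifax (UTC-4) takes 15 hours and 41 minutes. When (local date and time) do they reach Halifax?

23:46 on January 5

Convert departure to UTC: 05:41 − 10:00 = 19:41 UTC on Jan 4.
Add 13 hours 19 minutes leg 1 → 09:00 UTC (Jan 5).
Add 3 hours 5 minutes layover in Vantage Point → 12:05 UTC.
Add 15 hours and 41 minutes leg 2 → 03:46 UTC (Jan 6).
Halifax is UTC−4:00, so local arrival = 03:46 − 4:00 = 23:46 on Jan 5.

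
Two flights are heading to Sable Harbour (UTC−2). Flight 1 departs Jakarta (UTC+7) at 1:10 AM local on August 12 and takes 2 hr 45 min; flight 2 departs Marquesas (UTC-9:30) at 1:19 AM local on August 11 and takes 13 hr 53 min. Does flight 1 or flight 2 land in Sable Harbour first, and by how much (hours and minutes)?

the first, by 3 hours 47 minutes

Flight 1 in UTC: 1:10 AM − 7:00 = 6:10 PM on Aug 11.
+2 hours and 45 minutes → arrive 8:55 PM UTC on Aug 11.
Flight 2 in UTC: 1:19 AM + 9:30 = 10:49 AM on Aug 11.
+13 hours and 53 minutes → arrive 12:42 AM UTC on Aug 12.
Flight 1 lands earlier by 3 hours 47 minutes.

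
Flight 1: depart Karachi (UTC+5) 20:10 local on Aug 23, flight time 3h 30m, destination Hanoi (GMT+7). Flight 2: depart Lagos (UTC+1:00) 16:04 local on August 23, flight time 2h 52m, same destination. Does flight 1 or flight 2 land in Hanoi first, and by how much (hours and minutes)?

the second, by 44 minutes

Flight 1 in UTC: 20:10 − 5:00 = 15:10 on Aug 23.
+3 hours and 30 minutes → arrive 18:40 UTC on Aug 23.
Flight 2 in UTC: 16:04 − 1:00 = 15:04 on Aug 23.
+2 hours and 52 minutes → arrive 17:56 UTC on Aug 23.
Flight 2 lands earlier by 44 minutes.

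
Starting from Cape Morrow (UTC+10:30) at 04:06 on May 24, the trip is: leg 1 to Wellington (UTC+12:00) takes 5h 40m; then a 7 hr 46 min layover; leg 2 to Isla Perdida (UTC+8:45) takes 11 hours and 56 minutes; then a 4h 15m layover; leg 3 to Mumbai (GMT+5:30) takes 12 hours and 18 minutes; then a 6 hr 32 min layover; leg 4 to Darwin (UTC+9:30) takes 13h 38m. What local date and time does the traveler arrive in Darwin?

Convert departure to UTC: 04:06 − 10:30 = 17:36 UTC on May 23.
Add 5 hours and 40 minutes leg 1 → 23:16 UTC.
Add 7 hours 46 minutes layover in Wellington → 07:02 UTC (May 24).
Add 11 hours and 56 minutes leg 2 → 18:58 UTC.
Add 4 hours and 15 minutes layover in Isla Perdida → 23:13 UTC.
Add 12 hours 18 minutes leg 3 → 11:31 UTC (May 25).
Add 6 hours 32 minutes layover in Mumbai → 18:03 UTC.
Add 13 hours 38 minutes leg 4 → 07:41 UTC (May 26).
Darwin is UTC+9:30, so local arrival = 07:41 + 9:30 = 17:11 on May 26.

17:11 on May 26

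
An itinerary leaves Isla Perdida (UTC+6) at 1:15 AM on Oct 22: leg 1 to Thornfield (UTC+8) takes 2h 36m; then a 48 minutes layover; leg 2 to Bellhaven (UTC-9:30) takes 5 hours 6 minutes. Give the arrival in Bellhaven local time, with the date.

Convert departure to UTC: 1:15 AM − 6:00 = 7:15 PM UTC on Oct 21.
Add 2 hours 36 minutes leg 1 → 9:51 PM UTC.
Add 48 minutes layover in Thornfield → 10:39 PM UTC.
Add 5 hours 6 minutes leg 2 → 3:45 AM UTC (Oct 22).
Bellhaven is UTC−9:30, so local arrival = 3:45 AM − 9:30 = 6:15 PM on Oct 21.

6:15 PM on October 21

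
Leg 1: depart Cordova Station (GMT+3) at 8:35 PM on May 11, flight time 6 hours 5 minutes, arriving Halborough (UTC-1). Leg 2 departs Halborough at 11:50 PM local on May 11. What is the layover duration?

Convert departure to UTC: 8:35 PM − 3:00 = 5:35 PM UTC on May 11.
Add 6 hours 5 minutes flight time → 11:40 PM UTC.
Halborough is UTC−1:00, so local arrival = 11:40 PM − 1:00 = 10:40 PM on May 11.
Layover = 11:50 PM − 10:40 PM = 1 hour 10 minutes.

1 hour 10 minutes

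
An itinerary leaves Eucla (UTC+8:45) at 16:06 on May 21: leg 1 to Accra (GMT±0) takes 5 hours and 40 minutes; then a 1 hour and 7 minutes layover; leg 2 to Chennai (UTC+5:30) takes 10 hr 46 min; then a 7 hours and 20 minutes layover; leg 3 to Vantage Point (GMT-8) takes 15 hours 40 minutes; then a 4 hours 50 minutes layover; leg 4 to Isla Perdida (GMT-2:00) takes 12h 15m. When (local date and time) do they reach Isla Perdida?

14:59 on May 23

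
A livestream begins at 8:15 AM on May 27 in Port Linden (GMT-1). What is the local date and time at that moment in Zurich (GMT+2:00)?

Zurich is 3:00 ahead of Port Linden.
Shift by the zone difference: 8:15 AM + 3:00 = 11:15 AM on May 27 in Zurich.

11:15 AM on May 27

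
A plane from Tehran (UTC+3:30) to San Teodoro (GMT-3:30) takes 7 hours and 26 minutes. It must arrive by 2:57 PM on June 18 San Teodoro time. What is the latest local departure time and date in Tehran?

Target arrival in UTC: 2:57 PM + 3:30 = 6:27 PM on Jun 18.
Subtract 7 hours 26 minutes → departure 11:01 AM UTC on Jun 18.
Tehran is UTC+3:30: 11:01 AM + 3:30 = 2:31 PM on Jun 18.

2:31 PM on Jun 18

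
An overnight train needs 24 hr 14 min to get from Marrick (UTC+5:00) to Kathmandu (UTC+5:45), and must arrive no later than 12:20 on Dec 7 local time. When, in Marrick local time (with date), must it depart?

Target arrival in UTC: 12:20 − 5:45 = 06:35 on Dec 7.
Subtract 24 hours 14 minutes → departure 06:21 UTC on Dec 6.
Marrick is UTC+5:00: 06:21 + 5:00 = 11:21 on Dec 6.

11:21 on December 6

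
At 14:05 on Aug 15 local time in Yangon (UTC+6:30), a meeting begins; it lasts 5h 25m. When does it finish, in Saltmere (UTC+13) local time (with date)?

Convert start to UTC: 14:05 − 6:30 = 07:35 UTC on Aug 15.
Add 5 hours and 25 minutes duration → 13:00 UTC.
Saltmere is UTC+13:00, so local end time = 13:00 + 13:00 = 02:00 on Aug 16.

02:00 on August 16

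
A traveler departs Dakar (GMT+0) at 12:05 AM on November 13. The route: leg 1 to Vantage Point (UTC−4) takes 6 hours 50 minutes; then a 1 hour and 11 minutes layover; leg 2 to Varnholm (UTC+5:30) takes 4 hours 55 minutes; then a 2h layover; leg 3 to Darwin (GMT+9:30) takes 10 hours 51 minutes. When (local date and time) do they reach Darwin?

11:22 AM on November 14

Dakar is at UTC+0, so departure is already 12:05 AM UTC on Nov 13.
Add 6 hours 50 minutes leg 1 → 6:55 AM UTC.
Add 1 hour 11 minutes layover in Vantage Point → 8:06 AM UTC.
Add 4 hours and 55 minutes leg 2 → 1:01 PM UTC.
Add 2 hours layover in Varnholm → 3:01 PM UTC.
Add 10 hours 51 minutes leg 3 → 1:52 AM UTC (Nov 14).
Darwin is UTC+9:30, so local arrival = 1:52 AM + 9:30 = 11:22 AM on Nov 14.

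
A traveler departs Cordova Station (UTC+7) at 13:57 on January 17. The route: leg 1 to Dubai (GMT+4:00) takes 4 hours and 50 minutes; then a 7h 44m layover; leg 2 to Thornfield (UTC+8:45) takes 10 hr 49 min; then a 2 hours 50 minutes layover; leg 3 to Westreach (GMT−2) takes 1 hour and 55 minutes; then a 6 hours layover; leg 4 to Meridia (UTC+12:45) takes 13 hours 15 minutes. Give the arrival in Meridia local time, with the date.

Convert departure to UTC: 13:57 − 7:00 = 06:57 UTC on Jan 17.
Add 4 hours and 50 minutes leg 1 → 11:47 UTC.
Add 7 hours 44 minutes layover in Dubai → 19:31 UTC.
Add 10 hours and 49 minutes leg 2 → 06:20 UTC (Jan 18).
Add 2 hours 50 minutes layover in Thornfield → 09:10 UTC.
Add 1 hour 55 minutes leg 3 → 11:05 UTC.
Add 6 hours layover in Westreach → 17:05 UTC.
Add 13 hours and 15 minutes leg 4 → 06:20 UTC (Jan 19).
Meridia is UTC+12:45, so local arrival = 06:20 + 12:45 = 19:05 on Jan 19.

19:05 on Jan 19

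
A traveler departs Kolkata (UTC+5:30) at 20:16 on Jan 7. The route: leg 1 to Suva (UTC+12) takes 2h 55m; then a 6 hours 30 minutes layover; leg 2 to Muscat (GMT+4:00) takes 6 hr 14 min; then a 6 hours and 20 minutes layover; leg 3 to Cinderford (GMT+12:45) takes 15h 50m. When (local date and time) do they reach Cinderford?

17:20 on January 9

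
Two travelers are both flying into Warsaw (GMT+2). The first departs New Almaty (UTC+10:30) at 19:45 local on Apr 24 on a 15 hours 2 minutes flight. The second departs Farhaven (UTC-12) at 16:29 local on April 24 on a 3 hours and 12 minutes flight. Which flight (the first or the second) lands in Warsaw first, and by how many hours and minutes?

the first, by 7 hours 24 minutes

Flight 1 in UTC: 19:45 − 10:30 = 09:15 on Apr 24.
+15 hours and 2 minutes → arrive 00:17 UTC on Apr 25.
Flight 2 in UTC: 16:29 + 12:00 = 04:29 on Apr 25.
+3 hours 12 minutes → arrive 07:41 UTC on Apr 25.
Flight 1 lands earlier by 7 hours 24 minutes.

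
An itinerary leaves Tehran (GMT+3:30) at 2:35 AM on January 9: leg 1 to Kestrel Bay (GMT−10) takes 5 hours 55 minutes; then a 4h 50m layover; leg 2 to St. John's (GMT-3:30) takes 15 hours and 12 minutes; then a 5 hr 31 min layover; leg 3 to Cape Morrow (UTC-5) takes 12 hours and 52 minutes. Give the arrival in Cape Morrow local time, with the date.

Convert departure to UTC: 2:35 AM − 3:30 = 11:05 PM UTC on Jan 8.
Add 5 hours 55 minutes leg 1 → 5:00 AM UTC (Jan 9).
Add 4 hours and 50 minutes layover in Kestrel Bay → 9:50 AM UTC.
Add 15 hours 12 minutes leg 2 → 1:02 AM UTC (Jan 10).
Add 5 hours and 31 minutes layover in St. John's → 6:33 AM UTC.
Add 12 hours and 52 minutes leg 3 → 7:25 PM UTC.
Cape Morrow is UTC−5:00, so local arrival = 7:25 PM − 5:00 = 2:25 PM on Jan 10.

2:25 PM on Jan 10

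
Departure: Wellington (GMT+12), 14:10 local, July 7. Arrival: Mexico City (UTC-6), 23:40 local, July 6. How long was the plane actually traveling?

Departure in UTC: 14:10 − 12:00 = 02:10 on Jul 7.
Arrival in UTC: 23:40 + 6:00 = 05:40 on Jul 7.
Elapsed = 05:40 − 02:10 = 3 hours 30 minutes.

3 hours 30 minutes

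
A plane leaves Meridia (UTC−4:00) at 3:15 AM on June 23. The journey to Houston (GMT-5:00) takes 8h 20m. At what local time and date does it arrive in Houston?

10:35 AM on June 23

Houston is 1:00 behind Meridia.
After 8 hours 20 minutes it is 11:35 AM in Meridia.
Shift by the zone difference: 11:35 AM − 1:00 = 10:35 AM on Jun 23 in Houston.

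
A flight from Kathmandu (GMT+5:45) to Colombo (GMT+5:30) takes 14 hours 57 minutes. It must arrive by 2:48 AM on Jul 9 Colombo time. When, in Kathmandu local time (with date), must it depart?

Target arrival in UTC: 2:48 AM − 5:30 = 9:18 PM on Jul 8.
Subtract 14 hours 57 minutes → departure 6:21 AM UTC on Jul 8.
Kathmandu is UTC+5:45: 6:21 AM + 5:45 = 12:06 PM on Jul 8.

12:06 PM on July 8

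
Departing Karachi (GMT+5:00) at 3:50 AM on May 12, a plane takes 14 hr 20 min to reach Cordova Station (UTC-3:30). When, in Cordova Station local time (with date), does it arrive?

9:40 AM on May 12

Convert departure to UTC: 3:50 AM − 5:00 = 10:50 PM UTC on May 11.
Add 14 hours 20 minutes travel time → 1:10 PM UTC (May 12).
Cordova Station is UTC−3:30, so local arrival = 1:10 PM − 3:30 = 9:40 AM on May 12.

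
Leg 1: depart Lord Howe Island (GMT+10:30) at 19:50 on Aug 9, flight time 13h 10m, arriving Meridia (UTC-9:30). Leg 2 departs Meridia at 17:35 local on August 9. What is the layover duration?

4 hours 35 minutes

Convert departure to UTC: 19:50 − 10:30 = 09:20 UTC on Aug 9.
Add 13 hours 10 minutes flight time → 22:30 UTC.
Meridia is UTC−9:30, so local arrival = 22:30 − 9:30 = 13:00 on Aug 9.
Layover = 17:35 − 13:00 = 4 hours 35 minutes.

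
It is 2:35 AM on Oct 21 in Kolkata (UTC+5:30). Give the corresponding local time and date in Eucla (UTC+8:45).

5:50 AM on Oct 21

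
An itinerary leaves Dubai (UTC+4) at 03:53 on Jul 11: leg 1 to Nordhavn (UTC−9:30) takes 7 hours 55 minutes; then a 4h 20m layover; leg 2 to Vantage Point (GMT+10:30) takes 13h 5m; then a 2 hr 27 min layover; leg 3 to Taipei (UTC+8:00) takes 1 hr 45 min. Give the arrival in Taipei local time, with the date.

Convert departure to UTC: 03:53 − 4:00 = 23:53 UTC on Jul 10.
Add 7 hours 55 minutes leg 1 → 07:48 UTC (Jul 11).
Add 4 hours and 20 minutes layover in Nordhavn → 12:08 UTC.
Add 13 hours 5 minutes leg 2 → 01:13 UTC (Jul 12).
Add 2 hours 27 minutes layover in Vantage Point → 03:40 UTC.
Add 1 hour and 45 minutes leg 3 → 05:25 UTC.
Taipei is UTC+8:00, so local arrival = 05:25 + 8:00 = 13:25 on Jul 12.

13:25 on Jul 12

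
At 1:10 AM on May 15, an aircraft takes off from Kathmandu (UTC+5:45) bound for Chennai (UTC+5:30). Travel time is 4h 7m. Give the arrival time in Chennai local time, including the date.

5:02 AM on May 15

Convert departure to UTC: 1:10 AM − 5:45 = 7:25 PM UTC on May 14.
Add 4 hours and 7 minutes travel time → 11:32 PM UTC.
Chennai is UTC+5:30, so local arrival = 11:32 PM + 5:30 = 5:02 AM on May 15.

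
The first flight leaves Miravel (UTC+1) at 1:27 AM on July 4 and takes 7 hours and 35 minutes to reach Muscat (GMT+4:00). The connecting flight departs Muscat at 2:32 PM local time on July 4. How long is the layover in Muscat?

2 hours 30 minutes

Convert departure to UTC: 1:27 AM − 1:00 = 12:27 AM UTC on Jul 4.
Add 7 hours and 35 minutes flight time → 8:02 AM UTC.
Muscat is UTC+4:00, so local arrival = 8:02 AM + 4:00 = 12:02 PM on Jul 4.
Layover = 2:32 PM − 12:02 PM = 2 hours 30 minutes.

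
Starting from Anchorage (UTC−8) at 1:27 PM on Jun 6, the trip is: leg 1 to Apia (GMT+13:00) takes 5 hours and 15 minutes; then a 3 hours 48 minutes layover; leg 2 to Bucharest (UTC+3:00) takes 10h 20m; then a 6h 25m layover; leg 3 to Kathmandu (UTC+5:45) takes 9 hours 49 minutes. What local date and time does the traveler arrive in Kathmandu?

2:49 PM on Jun 8

Convert departure to UTC: 1:27 PM + 8:00 = 9:27 PM UTC on Jun 6.
Add 5 hours and 15 minutes leg 1 → 2:42 AM UTC (Jun 7).
Add 3 hours 48 minutes layover in Apia → 6:30 AM UTC.
Add 10 hours and 20 minutes leg 2 → 4:50 PM UTC.
Add 6 hours and 25 minutes layover in Bucharest → 11:15 PM UTC.
Add 9 hours and 49 minutes leg 3 → 9:04 AM UTC (Jun 8).
Kathmandu is UTC+5:45, so local arrival = 9:04 AM + 5:45 = 2:49 PM on Jun 8.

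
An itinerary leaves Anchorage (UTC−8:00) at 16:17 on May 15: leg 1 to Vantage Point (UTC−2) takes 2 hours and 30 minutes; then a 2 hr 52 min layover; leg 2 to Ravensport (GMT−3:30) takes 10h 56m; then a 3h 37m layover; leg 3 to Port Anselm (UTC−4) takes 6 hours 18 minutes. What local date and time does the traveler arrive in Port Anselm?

22:30 on May 16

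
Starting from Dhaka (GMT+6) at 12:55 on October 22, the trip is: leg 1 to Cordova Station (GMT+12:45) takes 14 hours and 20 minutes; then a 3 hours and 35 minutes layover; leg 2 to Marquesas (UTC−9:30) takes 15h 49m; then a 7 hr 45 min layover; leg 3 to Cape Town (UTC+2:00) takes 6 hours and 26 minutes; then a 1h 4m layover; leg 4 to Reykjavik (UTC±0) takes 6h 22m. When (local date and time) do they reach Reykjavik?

14:16 on Oct 24

Convert departure to UTC: 12:55 − 6:00 = 06:55 UTC on Oct 22.
Add 14 hours 20 minutes leg 1 → 21:15 UTC.
Add 3 hours and 35 minutes layover in Cordova Station → 00:50 UTC (Oct 23).
Add 15 hours 49 minutes leg 2 → 16:39 UTC.
Add 7 hours and 45 minutes layover in Marquesas → 00:24 UTC (Oct 24).
Add 6 hours 26 minutes leg 3 → 06:50 UTC.
Add 1 hour and 4 minutes layover in Cape Town → 07:54 UTC.
Add 6 hours 22 minutes leg 4 → 14:16 UTC.
Reykjavik is UTC+0, so local arrival is the same: 14:16 on Oct 24.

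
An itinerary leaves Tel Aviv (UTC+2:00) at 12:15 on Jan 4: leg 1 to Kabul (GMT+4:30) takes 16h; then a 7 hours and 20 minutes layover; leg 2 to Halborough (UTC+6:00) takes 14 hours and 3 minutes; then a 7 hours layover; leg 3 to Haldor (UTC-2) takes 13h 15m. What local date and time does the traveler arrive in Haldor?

Convert departure to UTC: 12:15 − 2:00 = 10:15 UTC on Jan 4.
Add 16 hours leg 1 → 02:15 UTC (Jan 5).
Add 7 hours 20 minutes layover in Kabul → 09:35 UTC.
Add 14 hours and 3 minutes leg 2 → 23:38 UTC.
Add 7 hours layover in Halborough → 06:38 UTC (Jan 6).
Add 13 hours and 15 minutes leg 3 → 19:53 UTC.
Haldor is UTC−2:00, so local arrival = 19:53 − 2:00 = 17:53 on Jan 6.

17:53 on January 6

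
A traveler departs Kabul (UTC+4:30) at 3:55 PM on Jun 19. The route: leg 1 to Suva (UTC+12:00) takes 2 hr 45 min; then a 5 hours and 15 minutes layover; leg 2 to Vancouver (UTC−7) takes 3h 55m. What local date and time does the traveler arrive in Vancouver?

4:20 PM on Jun 19

Convert departure to UTC: 3:55 PM − 4:30 = 11:25 AM UTC on Jun 19.
Add 2 hours and 45 minutes leg 1 → 2:10 PM UTC.
Add 5 hours 15 minutes layover in Suva → 7:25 PM UTC.
Add 3 hours and 55 minutes leg 2 → 11:20 PM UTC.
Vancouver is UTC−7:00, so local arrival = 11:20 PM − 7:00 = 4:20 PM on Jun 19.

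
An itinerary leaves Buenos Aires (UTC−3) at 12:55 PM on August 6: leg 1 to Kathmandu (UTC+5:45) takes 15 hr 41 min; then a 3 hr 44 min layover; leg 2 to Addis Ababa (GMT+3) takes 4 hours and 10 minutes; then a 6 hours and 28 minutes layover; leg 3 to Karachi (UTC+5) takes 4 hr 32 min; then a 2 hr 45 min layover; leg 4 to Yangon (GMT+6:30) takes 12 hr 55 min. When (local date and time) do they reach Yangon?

12:40 AM on August 9

Convert departure to UTC: 12:55 PM + 3:00 = 3:55 PM UTC on Aug 6.
Add 15 hours and 41 minutes leg 1 → 7:36 AM UTC (Aug 7).
Add 3 hours and 44 minutes layover in Kathmandu → 11:20 AM UTC.
Add 4 hours and 10 minutes leg 2 → 3:30 PM UTC.
Add 6 hours and 28 minutes layover in Addis Ababa → 9:58 PM UTC.
Add 4 hours 32 minutes leg 3 → 2:30 AM UTC (Aug 8).
Add 2 hours 45 minutes layover in Karachi → 5:15 AM UTC.
Add 12 hours and 55 minutes leg 4 → 6:10 PM UTC.
Yangon is UTC+6:30, so local arrival = 6:10 PM + 6:30 = 12:40 AM on Aug 9.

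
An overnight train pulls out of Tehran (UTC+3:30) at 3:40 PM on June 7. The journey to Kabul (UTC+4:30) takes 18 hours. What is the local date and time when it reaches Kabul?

Convert departure to UTC: 3:40 PM − 3:30 = 12:10 PM UTC on Jun 7.
Add 18 hours travel time → 6:10 AM UTC (Jun 8).
Kabul is UTC+4:30, so local arrival = 6:10 AM + 4:30 = 10:40 AM on Jun 8.

10:40 AM on Jun 8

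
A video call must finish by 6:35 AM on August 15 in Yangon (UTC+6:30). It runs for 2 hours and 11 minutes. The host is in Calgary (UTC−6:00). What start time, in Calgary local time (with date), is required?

Target end time in UTC: 6:35 AM − 6:30 = 12:05 AM on Aug 15.
Subtract 2 hours 11 minutes → start 9:54 PM UTC on Aug 14.
Calgary is UTC−6:00: 9:54 PM − 6:00 = 3:54 PM on Aug 14.

3:54 PM on August 14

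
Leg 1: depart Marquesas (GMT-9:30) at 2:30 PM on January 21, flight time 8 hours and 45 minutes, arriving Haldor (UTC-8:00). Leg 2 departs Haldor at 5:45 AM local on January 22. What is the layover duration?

5 hours

Convert departure to UTC: 2:30 PM + 9:30 = 12:00 AM UTC on Jan 22.
Add 8 hours and 45 minutes flight time → 8:45 AM UTC.
Haldor is UTC−8:00, so local arrival = 8:45 AM − 8:00 = 12:45 AM on Jan 22.
Layover = 5:45 AM − 12:45 AM = 5 hours.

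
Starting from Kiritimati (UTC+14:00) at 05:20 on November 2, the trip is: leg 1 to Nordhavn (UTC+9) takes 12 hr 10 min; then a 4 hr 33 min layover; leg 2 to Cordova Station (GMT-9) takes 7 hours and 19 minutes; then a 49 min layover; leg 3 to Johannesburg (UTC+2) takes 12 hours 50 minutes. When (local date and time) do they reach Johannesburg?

07:01 on November 3

Convert departure to UTC: 05:20 − 14:00 = 15:20 UTC on Nov 1.
Add 12 hours and 10 minutes leg 1 → 03:30 UTC (Nov 2).
Add 4 hours and 33 minutes layover in Nordhavn → 08:03 UTC.
Add 7 hours and 19 minutes leg 2 → 15:22 UTC.
Add 49 minutes layover in Cordova Station → 16:11 UTC.
Add 12 hours and 50 minutes leg 3 → 05:01 UTC (Nov 3).
Johannesburg is UTC+2:00, so local arrival = 05:01 + 2:00 = 07:01 on Nov 3.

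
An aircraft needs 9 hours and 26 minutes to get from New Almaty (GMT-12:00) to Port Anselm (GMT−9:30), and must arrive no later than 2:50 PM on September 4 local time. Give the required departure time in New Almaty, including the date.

Target arrival in UTC: 2:50 PM + 9:30 = 12:20 AM on Sep 5.
Subtract 9 hours and 26 minutes → departure 2:54 PM UTC on Sep 4.
New Almaty is UTC−12:00: 2:54 PM − 12:00 = 2:54 AM on Sep 4.

2:54 AM on September 4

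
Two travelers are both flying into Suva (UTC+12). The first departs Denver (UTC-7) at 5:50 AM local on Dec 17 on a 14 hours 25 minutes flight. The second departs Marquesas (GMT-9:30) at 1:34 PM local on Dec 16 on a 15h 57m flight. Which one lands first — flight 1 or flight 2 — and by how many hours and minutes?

Flight 1 in UTC: 5:50 AM + 7:00 = 12:50 PM on Dec 17.
+14 hours 25 minutes → arrive 3:15 AM UTC on Dec 18.
Flight 2 in UTC: 1:34 PM + 9:30 = 11:04 PM on Dec 16.
+15 hours and 57 minutes → arrive 3:01 PM UTC on Dec 17.
Flight 2 lands earlier by 12 hours 14 minutes.

the second, by 12 hours 14 minutes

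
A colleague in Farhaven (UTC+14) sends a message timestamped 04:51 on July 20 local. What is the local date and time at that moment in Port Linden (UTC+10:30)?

Port Linden is 3:30 behind Farhaven.
Shift by the zone difference: 04:51 − 3:30 = 01:21 on Jul 20 in Port Linden.

01:21 on July 20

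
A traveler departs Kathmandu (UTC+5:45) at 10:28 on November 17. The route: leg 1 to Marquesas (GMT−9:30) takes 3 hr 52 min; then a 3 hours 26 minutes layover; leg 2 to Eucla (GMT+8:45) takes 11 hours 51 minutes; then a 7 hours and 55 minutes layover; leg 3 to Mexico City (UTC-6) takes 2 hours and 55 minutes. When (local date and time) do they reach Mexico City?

04:42 on November 18

Convert departure to UTC: 10:28 − 5:45 = 04:43 UTC on Nov 17.
Add 3 hours and 52 minutes leg 1 → 08:35 UTC.
Add 3 hours 26 minutes layover in Marquesas → 12:01 UTC.
Add 11 hours 51 minutes leg 2 → 23:52 UTC.
Add 7 hours 55 minutes layover in Eucla → 07:47 UTC (Nov 18).
Add 2 hours and 55 minutes leg 3 → 10:42 UTC.
Mexico City is UTC−6:00, so local arrival = 10:42 − 6:00 = 04:42 on Nov 18.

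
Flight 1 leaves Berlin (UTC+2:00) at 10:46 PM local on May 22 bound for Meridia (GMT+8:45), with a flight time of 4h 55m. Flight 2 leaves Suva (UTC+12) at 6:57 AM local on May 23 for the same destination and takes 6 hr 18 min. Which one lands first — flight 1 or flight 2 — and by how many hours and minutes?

Flight 1 in UTC: 10:46 PM − 2:00 = 8:46 PM on May 22.
+4 hours 55 minutes → arrive 1:41 AM UTC on May 23.
Flight 2 in UTC: 6:57 AM − 12:00 = 6:57 PM on May 22.
+6 hours 18 minutes → arrive 1:15 AM UTC on May 23.
Flight 2 lands earlier by 26 minutes.

the second, by 26 minutes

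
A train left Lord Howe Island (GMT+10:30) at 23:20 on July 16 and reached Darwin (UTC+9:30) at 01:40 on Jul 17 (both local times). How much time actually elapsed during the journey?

3 hours 20 minutes

Departure in UTC: 23:20 − 10:30 = 12:50 on Jul 16.
Arrival in UTC: 01:40 − 9:30 = 16:10 on Jul 16.
Elapsed = 16:10 − 12:50 = 3 hours 20 minutes.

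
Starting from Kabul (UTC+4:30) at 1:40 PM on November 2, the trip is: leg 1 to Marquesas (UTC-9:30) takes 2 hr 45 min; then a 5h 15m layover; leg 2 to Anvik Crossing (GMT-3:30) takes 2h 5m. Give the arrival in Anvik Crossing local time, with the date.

3:45 PM on November 2

Convert departure to UTC: 1:40 PM − 4:30 = 9:10 AM UTC on Nov 2.
Add 2 hours and 45 minutes leg 1 → 11:55 AM UTC.
Add 5 hours 15 minutes layover in Marquesas → 5:10 PM UTC.
Add 2 hours and 5 minutes leg 2 → 7:15 PM UTC.
Anvik Crossing is UTC−3:30, so local arrival = 7:15 PM − 3:30 = 3:45 PM on Nov 2.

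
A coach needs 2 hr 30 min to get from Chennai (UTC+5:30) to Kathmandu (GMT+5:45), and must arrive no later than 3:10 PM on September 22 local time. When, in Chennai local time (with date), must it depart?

12:25 PM on September 22

Target arrival in UTC: 3:10 PM − 5:45 = 9:25 AM on Sep 22.
Subtract 2 hours and 30 minutes → departure 6:55 AM UTC on Sep 22.
Chennai is UTC+5:30: 6:55 AM + 5:30 = 12:25 PM on Sep 22.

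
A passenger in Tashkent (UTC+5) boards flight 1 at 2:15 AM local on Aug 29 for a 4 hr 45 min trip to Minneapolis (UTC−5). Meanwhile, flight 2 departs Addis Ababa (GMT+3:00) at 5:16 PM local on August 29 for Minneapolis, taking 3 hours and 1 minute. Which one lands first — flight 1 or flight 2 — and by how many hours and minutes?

Flight 1 in UTC: 2:15 AM − 5:00 = 9:15 PM on Aug 28.
+4 hours and 45 minutes → arrive 2:00 AM UTC on Aug 29.
Flight 2 in UTC: 5:16 PM − 3:00 = 2:16 PM on Aug 29.
+3 hours and 1 minute → arrive 5:17 PM UTC on Aug 29.
Flight 1 lands earlier by 15 hours 17 minutes.

the first, by 15 hours 17 minutes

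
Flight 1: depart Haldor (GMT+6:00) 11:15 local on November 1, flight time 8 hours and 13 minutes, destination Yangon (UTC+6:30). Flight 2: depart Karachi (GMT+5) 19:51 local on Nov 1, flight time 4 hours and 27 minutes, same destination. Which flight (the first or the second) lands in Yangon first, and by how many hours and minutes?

Flight 1 in UTC: 11:15 − 6:00 = 05:15 on Nov 1.
+8 hours 13 minutes → arrive 13:28 UTC on Nov 1.
Flight 2 in UTC: 19:51 − 5:00 = 14:51 on Nov 1.
+4 hours 27 minutes → arrive 19:18 UTC on Nov 1.
Flight 1 lands earlier by 5 hours 50 minutes.

the first, by 5 hours 50 minutes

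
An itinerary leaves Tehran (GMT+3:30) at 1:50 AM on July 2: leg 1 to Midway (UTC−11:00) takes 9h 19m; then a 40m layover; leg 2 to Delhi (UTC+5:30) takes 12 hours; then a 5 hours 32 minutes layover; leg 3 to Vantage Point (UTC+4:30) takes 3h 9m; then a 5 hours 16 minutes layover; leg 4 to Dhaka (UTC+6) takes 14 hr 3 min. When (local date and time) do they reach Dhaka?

6:19 AM on Jul 4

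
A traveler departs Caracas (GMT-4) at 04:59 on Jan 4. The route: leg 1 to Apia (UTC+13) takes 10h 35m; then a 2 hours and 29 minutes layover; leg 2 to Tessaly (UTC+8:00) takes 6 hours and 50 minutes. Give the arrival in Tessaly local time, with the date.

12:53 on Jan 5

Convert departure to UTC: 04:59 + 4:00 = 08:59 UTC on Jan 4.
Add 10 hours 35 minutes leg 1 → 19:34 UTC.
Add 2 hours and 29 minutes layover in Apia → 22:03 UTC.
Add 6 hours and 50 minutes leg 2 → 04:53 UTC (Jan 5).
Tessaly is UTC+8:00, so local arrival = 04:53 + 8:00 = 12:53 on Jan 5.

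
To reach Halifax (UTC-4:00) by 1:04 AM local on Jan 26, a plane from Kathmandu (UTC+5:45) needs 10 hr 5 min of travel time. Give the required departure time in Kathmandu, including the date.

12:44 AM on January 26

Target arrival in UTC: 1:04 AM + 4:00 = 5:04 AM on Jan 26.
Subtract 10 hours and 5 minutes → departure 6:59 PM UTC on Jan 25.
Kathmandu is UTC+5:45: 6:59 PM + 5:45 = 12:44 AM on Jan 26.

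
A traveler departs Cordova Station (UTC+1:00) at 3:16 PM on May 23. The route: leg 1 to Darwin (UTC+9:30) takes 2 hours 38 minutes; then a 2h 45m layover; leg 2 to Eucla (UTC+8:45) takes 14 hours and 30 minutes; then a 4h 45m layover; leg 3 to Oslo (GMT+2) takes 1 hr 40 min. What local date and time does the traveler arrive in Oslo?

Convert departure to UTC: 3:16 PM − 1:00 = 2:16 PM UTC on May 23.
Add 2 hours 38 minutes leg 1 → 4:54 PM UTC.
Add 2 hours 45 minutes layover in Darwin → 7:39 PM UTC.
Add 14 hours 30 minutes leg 2 → 10:09 AM UTC (May 24).
Add 4 hours 45 minutes layover in Eucla → 2:54 PM UTC.
Add 1 hour 40 minutes leg 3 → 4:34 PM UTC.
Oslo is UTC+2:00, so local arrival = 4:34 PM + 2:00 = 6:34 PM on May 24.

6:34 PM on May 24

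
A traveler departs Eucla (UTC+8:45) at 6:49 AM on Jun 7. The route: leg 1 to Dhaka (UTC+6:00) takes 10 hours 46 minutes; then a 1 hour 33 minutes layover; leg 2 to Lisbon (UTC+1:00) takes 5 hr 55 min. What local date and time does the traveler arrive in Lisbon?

5:18 PM on Jun 7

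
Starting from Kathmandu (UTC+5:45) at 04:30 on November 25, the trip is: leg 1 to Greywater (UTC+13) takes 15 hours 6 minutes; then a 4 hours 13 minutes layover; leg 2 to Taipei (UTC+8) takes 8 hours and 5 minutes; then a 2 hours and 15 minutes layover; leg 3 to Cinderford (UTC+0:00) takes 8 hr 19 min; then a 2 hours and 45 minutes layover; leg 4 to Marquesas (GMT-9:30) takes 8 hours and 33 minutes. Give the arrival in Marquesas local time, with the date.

14:31 on November 26

Convert departure to UTC: 04:30 − 5:45 = 22:45 UTC on Nov 24.
Add 15 hours 6 minutes leg 1 → 13:51 UTC (Nov 25).
Add 4 hours and 13 minutes layover in Greywater → 18:04 UTC.
Add 8 hours and 5 minutes leg 2 → 02:09 UTC (Nov 26).
Add 2 hours and 15 minutes layover in Taipei → 04:24 UTC.
Add 8 hours and 19 minutes leg 3 → 12:43 UTC.
Add 2 hours 45 minutes layover in Cinderford → 15:28 UTC.
Add 8 hours 33 minutes leg 4 → 00:01 UTC (Nov 27).
Marquesas is UTC−9:30, so local arrival = 00:01 − 9:30 = 14:31 on Nov 26.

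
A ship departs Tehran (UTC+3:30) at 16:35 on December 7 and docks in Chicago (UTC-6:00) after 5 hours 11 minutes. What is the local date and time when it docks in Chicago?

Convert departure to UTC: 16:35 − 3:30 = 13:05 UTC on Dec 7.
Add 5 hours and 11 minutes travel time → 18:16 UTC.
Chicago is UTC−6:00, so local arrival = 18:16 − 6:00 = 12:16 on Dec 7.

12:16 on December 7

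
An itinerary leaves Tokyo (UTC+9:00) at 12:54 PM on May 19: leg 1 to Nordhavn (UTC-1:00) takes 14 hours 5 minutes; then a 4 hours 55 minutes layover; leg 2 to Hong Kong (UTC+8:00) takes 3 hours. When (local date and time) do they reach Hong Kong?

9:54 AM on May 20

Convert departure to UTC: 12:54 PM − 9:00 = 3:54 AM UTC on May 19.
Add 14 hours and 5 minutes leg 1 → 5:59 PM UTC.
Add 4 hours 55 minutes layover in Nordhavn → 10:54 PM UTC.
Add 3 hours leg 2 → 1:54 AM UTC (May 20).
Hong Kong is UTC+8:00, so local arrival = 1:54 AM + 8:00 = 9:54 AM on May 20.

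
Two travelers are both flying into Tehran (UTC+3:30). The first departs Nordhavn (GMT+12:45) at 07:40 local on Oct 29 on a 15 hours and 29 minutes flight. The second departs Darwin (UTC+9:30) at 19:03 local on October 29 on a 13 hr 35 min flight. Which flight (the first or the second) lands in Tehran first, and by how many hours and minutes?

Flight 1 in UTC: 07:40 − 12:45 = 18:55 on Oct 28.
+15 hours and 29 minutes → arrive 10:24 UTC on Oct 29.
Flight 2 in UTC: 19:03 − 9:30 = 09:33 on Oct 29.
+13 hours 35 minutes → arrive 23:08 UTC on Oct 29.
Flight 1 lands earlier by 12 hours 44 minutes.

the first, by 12 hours 44 minutes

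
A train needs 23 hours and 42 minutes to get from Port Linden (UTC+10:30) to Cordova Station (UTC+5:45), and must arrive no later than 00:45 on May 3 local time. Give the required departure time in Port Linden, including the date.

Target arrival in UTC: 00:45 − 5:45 = 19:00 on May 2.
Subtract 23 hours and 42 minutes → departure 19:18 UTC on May 1.
Port Linden is UTC+10:30: 19:18 + 10:30 = 05:48 on May 2.

05:48 on May 2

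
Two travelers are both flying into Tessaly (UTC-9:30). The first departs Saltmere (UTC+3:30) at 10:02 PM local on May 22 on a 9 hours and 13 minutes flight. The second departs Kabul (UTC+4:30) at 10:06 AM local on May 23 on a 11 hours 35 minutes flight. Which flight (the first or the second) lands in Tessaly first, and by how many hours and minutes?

Flight 1 in UTC: 10:02 PM − 3:30 = 6:32 PM on May 22.
+9 hours and 13 minutes → arrive 3:45 AM UTC on May 23.
Flight 2 in UTC: 10:06 AM − 4:30 = 5:36 AM on May 23.
+11 hours and 35 minutes → arrive 5:11 PM UTC on May 23.
Flight 1 lands earlier by 13 hours 26 minutes.

the first, by 13 hours 26 minutes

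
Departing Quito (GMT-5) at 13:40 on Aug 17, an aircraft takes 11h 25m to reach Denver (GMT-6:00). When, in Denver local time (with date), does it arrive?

Convert departure to UTC: 13:40 + 5:00 = 18:40 UTC on Aug 17.
Add 11 hours 25 minutes travel time → 06:05 UTC (Aug 18).
Denver is UTC−6:00, so local arrival = 06:05 − 6:00 = 00:05 on Aug 18.

00:05 on August 18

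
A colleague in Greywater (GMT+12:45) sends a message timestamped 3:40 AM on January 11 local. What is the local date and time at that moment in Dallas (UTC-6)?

8:55 AM on January 10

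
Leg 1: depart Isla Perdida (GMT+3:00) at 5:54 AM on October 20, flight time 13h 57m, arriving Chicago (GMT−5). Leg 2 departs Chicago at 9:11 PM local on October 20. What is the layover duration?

9 hours 20 minutes

Convert departure to UTC: 5:54 AM − 3:00 = 2:54 AM UTC on Oct 20.
Add 13 hours and 57 minutes flight time → 4:51 PM UTC.
Chicago is UTC−5:00, so local arrival = 4:51 PM − 5:00 = 11:51 AM on Oct 20.
Layover = 9:11 PM − 11:51 AM = 9 hours 20 minutes.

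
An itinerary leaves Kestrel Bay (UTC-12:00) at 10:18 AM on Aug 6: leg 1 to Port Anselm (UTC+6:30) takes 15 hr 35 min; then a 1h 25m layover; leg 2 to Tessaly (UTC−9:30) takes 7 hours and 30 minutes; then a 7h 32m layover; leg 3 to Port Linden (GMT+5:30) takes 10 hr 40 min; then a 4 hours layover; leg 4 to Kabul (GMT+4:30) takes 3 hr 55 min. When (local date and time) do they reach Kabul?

5:25 AM on August 9

Convert departure to UTC: 10:18 AM + 12:00 = 10:18 PM UTC on Aug 6.
Add 15 hours 35 minutes leg 1 → 1:53 PM UTC (Aug 7).
Add 1 hour and 25 minutes layover in Port Anselm → 3:18 PM UTC.
Add 7 hours and 30 minutes leg 2 → 10:48 PM UTC.
Add 7 hours and 32 minutes layover in Tessaly → 6:20 AM UTC (Aug 8).
Add 10 hours 40 minutes leg 3 → 5:00 PM UTC.
Add 4 hours layover in Port Linden → 9:00 PM UTC.
Add 3 hours 55 minutes leg 4 → 12:55 AM UTC (Aug 9).
Kabul is UTC+4:30, so local arrival = 12:55 AM + 4:30 = 5:25 AM on Aug 9.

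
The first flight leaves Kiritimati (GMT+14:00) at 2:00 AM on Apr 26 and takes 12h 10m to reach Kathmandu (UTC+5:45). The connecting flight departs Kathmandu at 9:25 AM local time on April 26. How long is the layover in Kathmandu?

3 hours 30 minutes

Convert departure to UTC: 2:00 AM − 14:00 = 12:00 PM UTC on Apr 25.
Add 12 hours 10 minutes flight time → 12:10 AM UTC (Apr 26).
Kathmandu is UTC+5:45, so local arrival = 12:10 AM + 5:45 = 5:55 AM on Apr 26.
Layover = 9:25 AM − 5:55 AM = 3 hours 30 minutes.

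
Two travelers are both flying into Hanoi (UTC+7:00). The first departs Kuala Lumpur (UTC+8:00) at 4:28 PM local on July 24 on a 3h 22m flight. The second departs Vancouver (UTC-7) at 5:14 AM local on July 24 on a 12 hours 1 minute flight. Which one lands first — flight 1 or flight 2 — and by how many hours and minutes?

the first, by 12 hours 25 minutes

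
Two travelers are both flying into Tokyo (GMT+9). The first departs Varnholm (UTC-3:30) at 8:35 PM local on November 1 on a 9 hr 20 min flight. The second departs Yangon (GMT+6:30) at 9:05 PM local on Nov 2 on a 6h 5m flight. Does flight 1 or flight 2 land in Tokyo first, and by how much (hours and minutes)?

the first, by 11 hours 15 minutes

Flight 1 in UTC: 8:35 PM + 3:30 = 12:05 AM on Nov 2.
+9 hours 20 minutes → arrive 9:25 AM UTC on Nov 2.
Flight 2 in UTC: 9:05 PM − 6:30 = 2:35 PM on Nov 2.
+6 hours 5 minutes → arrive 8:40 PM UTC on Nov 2.
Flight 1 lands earlier by 11 hours 15 minutes.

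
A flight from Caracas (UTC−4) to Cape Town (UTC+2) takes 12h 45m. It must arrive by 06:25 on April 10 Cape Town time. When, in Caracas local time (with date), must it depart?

Target arrival in UTC: 06:25 − 2:00 = 04:25 on Apr 10.
Subtract 12 hours and 45 minutes → departure 15:40 UTC on Apr 9.
Caracas is UTC−4:00: 15:40 − 4:00 = 11:40 on Apr 9.

11:40 on Apr 9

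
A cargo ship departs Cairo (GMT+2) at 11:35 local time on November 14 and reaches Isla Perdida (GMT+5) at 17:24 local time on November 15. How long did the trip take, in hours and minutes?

Isla Perdida is 3:00 ahead of Cairo.
Clock-face elapsed time (ignoring zones) is 29 hours 49 minutes.
Actual elapsed = 29 hours 49 minutes − 3:00 = 26 hours 49 minutes.

26 hours 49 minutes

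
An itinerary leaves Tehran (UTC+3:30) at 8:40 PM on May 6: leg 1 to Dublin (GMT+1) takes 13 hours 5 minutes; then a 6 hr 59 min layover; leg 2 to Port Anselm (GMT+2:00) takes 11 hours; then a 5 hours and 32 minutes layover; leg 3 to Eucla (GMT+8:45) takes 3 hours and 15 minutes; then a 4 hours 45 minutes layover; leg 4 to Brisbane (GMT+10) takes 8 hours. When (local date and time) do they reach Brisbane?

7:46 AM on May 9

Convert departure to UTC: 8:40 PM − 3:30 = 5:10 PM UTC on May 6.
Add 13 hours 5 minutes leg 1 → 6:15 AM UTC (May 7).
Add 6 hours 59 minutes layover in Dublin → 1:14 PM UTC.
Add 11 hours leg 2 → 12:14 AM UTC (May 8).
Add 5 hours and 32 minutes layover in Port Anselm → 5:46 AM UTC.
Add 3 hours 15 minutes leg 3 → 9:01 AM UTC.
Add 4 hours 45 minutes layover in Eucla → 1:46 PM UTC.
Add 8 hours leg 4 → 9:46 PM UTC.
Brisbane is UTC+10:00, so local arrival = 9:46 PM + 10:00 = 7:46 AM on May 9.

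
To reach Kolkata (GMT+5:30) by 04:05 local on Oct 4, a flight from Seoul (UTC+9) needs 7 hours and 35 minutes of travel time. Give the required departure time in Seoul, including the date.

00:00 on October 4

Target arrival in UTC: 04:05 − 5:30 = 22:35 on Oct 3.
Subtract 7 hours 35 minutes → departure 15:00 UTC on Oct 3.
Seoul is UTC+9:00: 15:00 + 9:00 = 00:00 on Oct 4.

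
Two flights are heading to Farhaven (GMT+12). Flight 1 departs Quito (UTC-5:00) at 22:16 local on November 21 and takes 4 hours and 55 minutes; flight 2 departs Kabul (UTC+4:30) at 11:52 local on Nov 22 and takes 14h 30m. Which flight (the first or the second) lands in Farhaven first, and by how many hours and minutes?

Flight 1 in UTC: 22:16 + 5:00 = 03:16 on Nov 22.
+4 hours 55 minutes → arrive 08:11 UTC on Nov 22.
Flight 2 in UTC: 11:52 − 4:30 = 07:22 on Nov 22.
+14 hours and 30 minutes → arrive 21:52 UTC on Nov 22.
Flight 1 lands earlier by 13 hours 41 minutes.

the first, by 13 hours 41 minutes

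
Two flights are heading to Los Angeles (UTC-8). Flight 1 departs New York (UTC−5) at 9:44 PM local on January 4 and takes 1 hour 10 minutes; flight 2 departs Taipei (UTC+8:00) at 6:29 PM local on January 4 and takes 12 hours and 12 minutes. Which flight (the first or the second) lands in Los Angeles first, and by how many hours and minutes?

the second, by 5 hours 13 minutes

Flight 1 in UTC: 9:44 PM + 5:00 = 2:44 AM on Jan 5.
+1 hour and 10 minutes → arrive 3:54 AM UTC on Jan 5.
Flight 2 in UTC: 6:29 PM − 8:00 = 10:29 AM on Jan 4.
+12 hours and 12 minutes → arrive 10:41 PM UTC on Jan 4.
Flight 2 lands earlier by 5 hours 13 minutes.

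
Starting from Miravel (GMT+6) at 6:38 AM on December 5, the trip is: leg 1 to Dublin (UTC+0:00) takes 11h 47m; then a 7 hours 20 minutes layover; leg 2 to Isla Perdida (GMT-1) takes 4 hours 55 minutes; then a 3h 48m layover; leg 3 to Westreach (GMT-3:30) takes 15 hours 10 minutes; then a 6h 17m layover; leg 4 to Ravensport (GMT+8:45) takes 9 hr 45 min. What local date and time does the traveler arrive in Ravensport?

Convert departure to UTC: 6:38 AM − 6:00 = 12:38 AM UTC on Dec 5.
Add 11 hours and 47 minutes leg 1 → 12:25 PM UTC.
Add 7 hours and 20 minutes layover in Dublin → 7:45 PM UTC.
Add 4 hours 55 minutes leg 2 → 12:40 AM UTC (Dec 6).
Add 3 hours and 48 minutes layover in Isla Perdida → 4:28 AM UTC.
Add 15 hours 10 minutes leg 3 → 7:38 PM UTC.
Add 6 hours and 17 minutes layover in Westreach → 1:55 AM UTC (Dec 7).
Add 9 hours and 45 minutes leg 4 → 11:40 AM UTC.
Ravensport is UTC+8:45, so local arrival = 11:40 AM + 8:45 = 8:25 PM on Dec 7.

8:25 PM on Dec 7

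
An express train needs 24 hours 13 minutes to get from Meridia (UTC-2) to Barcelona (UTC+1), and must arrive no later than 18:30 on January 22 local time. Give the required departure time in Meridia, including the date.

15:17 on January 21

Target arrival in UTC: 18:30 − 1:00 = 17:30 on Jan 22.
Subtract 24 hours and 13 minutes → departure 17:17 UTC on Jan 21.
Meridia is UTC−2:00: 17:17 − 2:00 = 15:17 on Jan 21.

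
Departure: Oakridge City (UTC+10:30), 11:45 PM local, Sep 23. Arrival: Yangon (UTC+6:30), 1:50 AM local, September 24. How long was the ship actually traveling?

6 hours 5 minutes

Departure in UTC: 11:45 PM − 10:30 = 1:15 PM on Sep 23.
Arrival in UTC: 1:50 AM − 6:30 = 7:20 PM on Sep 23.
Elapsed = 7:20 PM − 1:15 PM = 6 hours 5 minutes.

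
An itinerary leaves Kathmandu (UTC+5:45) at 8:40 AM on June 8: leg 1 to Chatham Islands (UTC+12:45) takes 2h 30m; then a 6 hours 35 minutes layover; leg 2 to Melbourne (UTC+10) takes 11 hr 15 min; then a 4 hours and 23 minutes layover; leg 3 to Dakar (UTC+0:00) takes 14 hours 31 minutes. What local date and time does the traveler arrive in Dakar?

6:09 PM on June 9

Convert departure to UTC: 8:40 AM − 5:45 = 2:55 AM UTC on Jun 8.
Add 2 hours 30 minutes leg 1 → 5:25 AM UTC.
Add 6 hours 35 minutes layover in Chatham Islands → 12:00 PM UTC.
Add 11 hours 15 minutes leg 2 → 11:15 PM UTC.
Add 4 hours 23 minutes layover in Melbourne → 3:38 AM UTC (Jun 9).
Add 14 hours 31 minutes leg 3 → 6:09 PM UTC.
Dakar is UTC+0, so local arrival is the same: 6:09 PM on Jun 9.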